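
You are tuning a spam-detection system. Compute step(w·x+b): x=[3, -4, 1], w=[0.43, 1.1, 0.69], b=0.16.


z = (3)·(0.43) + (-4)·(1.1) + (1)·(0.69) + 0.16
  = -2.26
step(z) = 0 (z<0)

0


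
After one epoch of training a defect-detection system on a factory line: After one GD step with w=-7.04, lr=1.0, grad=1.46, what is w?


w_new = w - α·∇
= -7.04 - 1.0·1.46
= -7.04 - 1.46
= -8.5

-8.5


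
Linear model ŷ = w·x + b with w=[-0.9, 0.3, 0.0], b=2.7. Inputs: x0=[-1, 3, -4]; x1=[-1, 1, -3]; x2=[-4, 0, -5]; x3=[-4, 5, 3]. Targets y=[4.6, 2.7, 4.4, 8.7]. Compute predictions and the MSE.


ŷ0 = (-0.9)·(-1) + (0.3)·(3) + (0.0)·(-4) + 2.7 = 4.5
ŷ1 = (-0.9)·(-1) + (0.3)·(1) + (0.0)·(-3) + 2.7 = 3.9
ŷ2 = (-0.9)·(-4) + (0.3)·(0) + (0.0)·(-5) + 2.7 = 6.3
ŷ3 = (-0.9)·(-4) + (0.3)·(5) + (0.0)·(3) + 2.7 = 7.8
errors² = [0.01, 1.44, 3.61, 0.81]
MSE = 5.8700/4 = 1.4675

1.4675


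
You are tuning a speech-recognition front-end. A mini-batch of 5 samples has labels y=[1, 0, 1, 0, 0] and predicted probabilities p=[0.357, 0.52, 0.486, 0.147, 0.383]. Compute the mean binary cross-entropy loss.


L[0] = -ln(0.357) = 1.03
L[1] = -ln(1-0.52) = -ln(0.48) = 0.734
L[2] = -ln(0.486) = 0.7215
L[3] = -ln(1-0.147) = -ln(0.853) = 0.159
L[4] = -ln(1-0.383) = -ln(0.617) = 0.4829
mean = (1.03 + 0.734 + 0.7215 + 0.159 + 0.4829)/5 = 0.6255

0.6255


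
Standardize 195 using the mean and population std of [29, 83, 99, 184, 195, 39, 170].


μ = 114.1429, σ = 63.9563
z = (195 - 114.1429)/63.9563 = 1.2643

1.2643


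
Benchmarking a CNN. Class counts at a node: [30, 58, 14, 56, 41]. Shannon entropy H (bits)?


Probabilities: [30/199, 58/199, 14/199, 56/199, 41/199] ≈ [0.1508, 0.2915, 0.0704, 0.2814, 0.206]
H = -((30/199)·log₂(30/199) + (58/199)·log₂(58/199) + (14/199)·log₂(14/199) + (56/199)·log₂(56/199) + (41/199)·log₂(41/199))
  = 2.1836 bits

2.1836 bits


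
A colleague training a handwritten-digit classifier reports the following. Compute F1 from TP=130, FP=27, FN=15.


Precision = 130/157 = 0.828
Recall = 130/145 = 0.8966
F1 = 2·P·R/(P+R) = 2·TP/(2·TP+FP+FN) = 260/(260+27+15) = 260/302 = 0.8609

0.8609


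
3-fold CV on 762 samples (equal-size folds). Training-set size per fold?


Fold size = 762/3 = 254
Training per fold = 762 - 254 = 508

508


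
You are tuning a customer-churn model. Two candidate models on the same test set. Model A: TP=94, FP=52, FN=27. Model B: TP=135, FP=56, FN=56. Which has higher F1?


Model A: P=94/146=0.6438, R=94/121=0.7769, F1=2PR/(P+R)=2TP/(2TP+FP+FN)=188/267=0.7041
Model B: P=135/191=0.7068, R=135/191=0.7068, F1=2PR/(P+R)=2TP/(2TP+FP+FN)=270/382=0.7068
0.7041 < 0.7068 → Model B

Model B


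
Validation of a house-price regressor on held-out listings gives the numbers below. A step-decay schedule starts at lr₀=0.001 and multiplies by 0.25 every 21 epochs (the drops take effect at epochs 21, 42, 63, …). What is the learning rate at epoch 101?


n_drops = ⌊101/21⌋ = 4
lr = 0.001·0.25^4 = 0.001·0.00390625 = 0.00000390625

0.00000390625


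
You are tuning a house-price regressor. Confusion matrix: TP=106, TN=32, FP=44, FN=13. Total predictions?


Total = TP + TN + FP + FN
= 106 + 32 + 44 + 13
= 195
(Predicted positive: 150, predicted negative: 45)

195


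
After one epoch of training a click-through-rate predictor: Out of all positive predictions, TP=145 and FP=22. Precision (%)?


Precision = TP/(TP+FP)
= 145/(145+22)
= 145/167 = 86.83%

86.83%


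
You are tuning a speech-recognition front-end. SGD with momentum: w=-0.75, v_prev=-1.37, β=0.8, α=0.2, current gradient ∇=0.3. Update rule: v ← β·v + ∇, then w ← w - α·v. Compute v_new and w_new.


v_new = 0.8·-1.37 + 0.3 = -1.096 + 0.3 = -0.796
w_new = -0.75 - 0.2·-0.796 = -0.75 + 0.1592 = -0.5908

v_new=-0.796, w_new=-0.5908


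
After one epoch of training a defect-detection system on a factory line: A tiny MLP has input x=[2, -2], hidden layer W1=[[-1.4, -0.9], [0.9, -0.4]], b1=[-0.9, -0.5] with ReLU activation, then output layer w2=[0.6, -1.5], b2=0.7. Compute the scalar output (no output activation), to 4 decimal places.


z1[0] = (-1.4)·(2) + (-0.9)·(-2) - 0.9 = -1.9
z1[1] = (0.9)·(2) + (-0.4)·(-2) - 0.5 = 2.1
h = ReLU(z1) = [0.0, 2.1]
output = (0.6)·(0.0) + (-1.5)·(2.1) + 0.7 = -2.45

-2.45


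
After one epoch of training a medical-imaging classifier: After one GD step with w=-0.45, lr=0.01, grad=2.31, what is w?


w_new = w - α·∇
= -0.45 - 0.01·2.31
= -0.45 - 0.0231
= -0.4731

-0.4731


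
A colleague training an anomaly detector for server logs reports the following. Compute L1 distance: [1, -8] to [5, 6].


d = |1-5| + |-8-6|
  = 4 + 14
  = 18

18


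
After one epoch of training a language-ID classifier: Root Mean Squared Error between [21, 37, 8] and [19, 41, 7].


MSE = 21/3 = 7
RMSE = √(21/3) = 2.6458

2.6458


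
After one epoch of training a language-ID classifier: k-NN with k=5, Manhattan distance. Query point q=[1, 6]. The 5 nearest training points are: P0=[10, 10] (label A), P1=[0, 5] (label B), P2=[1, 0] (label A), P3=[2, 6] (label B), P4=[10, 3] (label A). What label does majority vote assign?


d(q,P0) = 13  (label A)
d(q,P1) = 2  (label B)
d(q,P2) = 6  (label A)
d(q,P3) = 1  (label B)
d(q,P4) = 12  (label A)
Votes: A=3, B=2
Majority → A

A


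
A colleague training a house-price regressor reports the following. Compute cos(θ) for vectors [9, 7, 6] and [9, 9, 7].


A·B = 9·9 + 7·9 + 6·7 = 186
‖A‖ = √166 = 12.8841, ‖B‖ = √211 = 14.5258
cos = 186/(√166·√211) = 186/√35026 = 0.9938

0.9938


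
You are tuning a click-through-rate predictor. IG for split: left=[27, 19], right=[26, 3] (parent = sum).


Parent = [53, 22], H_parent = 0.873
H_left = 0.9781 (n=46), H_right = 0.4798 (n=29)
H_children = (46/75)·0.9781 + (29/75)·0.4798 = 0.7854
IG = 0.873 - 0.7854 = 0.0876

0.0876


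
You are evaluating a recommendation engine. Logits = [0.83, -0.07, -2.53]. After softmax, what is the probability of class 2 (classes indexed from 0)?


Exponentials: e^0.83=2.2933, e^-0.07=0.9324, e^-2.53=0.0797
Sum = 3.3054
Softmax = [0.6938, 0.2821, 0.0241]
p[2] = 0.0797/3.3054 = 0.0241

0.0241


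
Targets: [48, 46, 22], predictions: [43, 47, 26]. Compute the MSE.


Squared errors: (48-43)²=25, (46-47)²=1, (22-26)²=16
Sum = 42
MSE = 42/3 = 14

14


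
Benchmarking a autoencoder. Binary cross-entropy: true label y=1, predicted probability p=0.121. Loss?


BCE = -[y·ln(p) + (1-y)·ln(1-p)]
= -1·ln(0.121) - 0
= -ln(0.121) = 2.112

2.112


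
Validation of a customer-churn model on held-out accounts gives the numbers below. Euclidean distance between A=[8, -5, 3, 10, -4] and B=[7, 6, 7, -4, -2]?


d = √((8-7)² + (-5-6)² + (3-7)² + (10+ 4)² + (-4+ 2)²)
  = √(1 + 121 + 16 + 196 + 4)
  = √338 = 18.3848

18.3848


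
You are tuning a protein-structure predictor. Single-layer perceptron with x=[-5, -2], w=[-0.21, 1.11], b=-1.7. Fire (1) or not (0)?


z = (-5)·(-0.21) + (-2)·(1.11) - 1.7
  = -2.87
step(z) = 0 (z<0)

0


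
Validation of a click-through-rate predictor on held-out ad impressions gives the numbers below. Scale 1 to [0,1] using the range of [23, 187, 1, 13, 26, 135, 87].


min=1, max=187
(1-1)/(187-1) = 0/186 = 0.0

0.0


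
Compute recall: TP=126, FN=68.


Recall = TP/(TP+FN)
= 126/(126+68)
= 126/194 = 64.95%

64.95%


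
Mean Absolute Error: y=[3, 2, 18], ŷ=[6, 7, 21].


Absolute errors: |3-6|=3, |2-7|=5, |18-21|=3
Sum = 11
MAE = 11/3 = 11/3

11/3


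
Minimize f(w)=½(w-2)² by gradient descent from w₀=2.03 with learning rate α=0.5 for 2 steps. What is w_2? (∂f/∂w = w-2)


step 1: grad = 2.03-2 = 0.03; w = 2.03 - 0.5·(0.03) = 2.015
step 2: grad = 2.015-2 = 0.015; w = 2.015 - 0.5·(0.015) = 2.0075

2.0075


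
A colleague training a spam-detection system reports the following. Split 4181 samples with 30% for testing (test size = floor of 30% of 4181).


Test = ⌊4181·30/100⌋ = 1254
Train = 4181 - 1254 = 2927

Train: 2927, Test: 1254


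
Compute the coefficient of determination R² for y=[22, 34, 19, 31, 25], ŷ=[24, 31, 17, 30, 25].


ȳ = 26.2
SS_res = Σ(y-ŷ)² = 18
SS_tot = Σ(y-ȳ)² = 154.8
R² = 1 - SS_res/SS_tot = 1 - 0.1163 = 0.8837

0.8837


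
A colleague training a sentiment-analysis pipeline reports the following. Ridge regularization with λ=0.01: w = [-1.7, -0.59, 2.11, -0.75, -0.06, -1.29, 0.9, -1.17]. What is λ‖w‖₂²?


‖w‖₂² = (-1.7)² + (-0.59)² + (2.11)² + (-0.75)² + (-0.06)² + (-1.29)² + (0.9)² + (-1.17)²
     = 2.89 + 0.3481 + 4.4521 + 0.5625 + 0.0036 + 1.6641 + 0.81 + 1.3689
     = 12.0993
λ·‖w‖₂² = 0.01·12.0993 = 0.120993

0.120993


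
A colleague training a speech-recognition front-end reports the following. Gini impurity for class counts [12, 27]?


Probabilities: [12/39, 27/39] ≈ [0.3077, 0.6923]
Σpᵢ² = (144 + 729)/39² = 873/1521
Gini = 1 - Σpᵢ² = 1 - 873/1521 = 0.426

0.426


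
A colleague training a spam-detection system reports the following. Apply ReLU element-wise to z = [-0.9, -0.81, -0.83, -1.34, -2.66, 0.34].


ReLU(-0.9) = max(0, -0.9) = 0.0
ReLU(-0.81) = max(0, -0.81) = 0.0
ReLU(-0.83) = max(0, -0.83) = 0.0
ReLU(-1.34) = max(0, -1.34) = 0.0
ReLU(-2.66) = max(0, -2.66) = 0.0
ReLU(0.34) = max(0, 0.34) = 0.34
result = [0.0, 0.0, 0.0, 0.0, 0.0, 0.34]

[0.0, 0.0, 0.0, 0.0, 0.0, 0.34]


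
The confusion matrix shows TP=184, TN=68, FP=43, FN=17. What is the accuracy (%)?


Accuracy = (TP+TN)/(TP+TN+FP+FN)
= (184+68)/(312)
= 252/312 = 80.77%

80.77%


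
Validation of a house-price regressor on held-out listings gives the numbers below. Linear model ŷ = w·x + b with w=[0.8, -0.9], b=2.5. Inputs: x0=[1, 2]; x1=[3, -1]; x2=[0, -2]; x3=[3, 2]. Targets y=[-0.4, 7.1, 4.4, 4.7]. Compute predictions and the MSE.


ŷ0 = (0.8)·(1) + (-0.9)·(2) + 2.5 = 1.5
ŷ1 = (0.8)·(3) + (-0.9)·(-1) + 2.5 = 5.8
ŷ2 = (0.8)·(0) + (-0.9)·(-2) + 2.5 = 4.3
ŷ3 = (0.8)·(3) + (-0.9)·(2) + 2.5 = 3.1
errors² = [3.61, 1.69, 0.01, 2.56]
MSE = 7.8700/4 = 1.9675

1.9675


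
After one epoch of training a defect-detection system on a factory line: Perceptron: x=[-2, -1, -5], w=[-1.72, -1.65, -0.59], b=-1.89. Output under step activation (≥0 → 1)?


z = (-2)·(-1.72) + (-1)·(-1.65) + (-5)·(-0.59) - 1.89
  = 6.15
step(z) = 1 (z≥0)

1


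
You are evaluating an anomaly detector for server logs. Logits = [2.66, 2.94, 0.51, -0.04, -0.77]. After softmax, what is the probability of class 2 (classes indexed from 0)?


Exponentials: e^2.66=14.2963, e^2.94=18.9158, e^0.51=1.6653, e^-0.04=0.9608, e^-0.77=0.463
Sum = 36.3012
Softmax = [0.3938, 0.5211, 0.0459, 0.0265, 0.0128]
p[2] = 1.6653/36.3012 = 0.0459

0.0459


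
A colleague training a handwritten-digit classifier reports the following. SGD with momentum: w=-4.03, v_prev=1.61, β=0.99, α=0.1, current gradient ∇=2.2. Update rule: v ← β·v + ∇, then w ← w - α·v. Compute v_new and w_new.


v_new = 0.99·1.61 + 2.2 = 1.5939 + 2.2 = 3.7939
w_new = -4.03 - 0.1·3.7939 = -4.03 - 0.37939 = -4.40939

v_new=3.7939, w_new=-4.40939


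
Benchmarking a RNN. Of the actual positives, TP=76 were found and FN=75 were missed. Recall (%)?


Recall = TP/(TP+FN)
= 76/(76+75)
= 76/151 = 50.33%

50.33%


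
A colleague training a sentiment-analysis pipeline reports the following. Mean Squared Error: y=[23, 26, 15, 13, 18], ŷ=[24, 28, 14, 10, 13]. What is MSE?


Squared errors: (23-24)²=1, (26-28)²=4, (15-14)²=1, (13-10)²=9, (18-13)²=25
Sum = 40
MSE = 40/5 = 8

8


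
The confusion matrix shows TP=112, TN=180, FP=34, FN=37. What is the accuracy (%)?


Accuracy = (TP+TN)/(TP+TN+FP+FN)
= (112+180)/(363)
= 292/363 = 80.44%

80.44%


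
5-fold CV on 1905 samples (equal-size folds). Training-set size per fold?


Fold size = 1905/5 = 381
Training per fold = 1905 - 381 = 1524

1524


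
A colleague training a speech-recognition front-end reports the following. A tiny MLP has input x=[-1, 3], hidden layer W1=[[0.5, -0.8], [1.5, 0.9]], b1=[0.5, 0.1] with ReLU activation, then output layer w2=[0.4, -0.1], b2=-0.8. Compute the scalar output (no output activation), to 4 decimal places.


z1[0] = (0.5)·(-1) + (-0.8)·(3) + 0.5 = -2.4
z1[1] = (1.5)·(-1) + (0.9)·(3) + 0.1 = 1.3
h = ReLU(z1) = [0.0, 1.3]
output = (0.4)·(0.0) + (-0.1)·(1.3) - 0.8 = -0.93

-0.93


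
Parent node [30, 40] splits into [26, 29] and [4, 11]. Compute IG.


Parent = [30, 40], H_parent = 0.9852
H_left = 0.9979 (n=55), H_right = 0.8366 (n=15)
H_children = (55/70)·0.9979 + (15/70)·0.8366 = 0.9633
IG = 0.9852 - 0.9633 = 0.0219

0.0219


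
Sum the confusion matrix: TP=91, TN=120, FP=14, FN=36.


Total = TP + TN + FP + FN
= 91 + 120 + 14 + 36
= 261
(Predicted positive: 105, predicted negative: 156)

261


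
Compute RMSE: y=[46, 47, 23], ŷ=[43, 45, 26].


MSE = 22/3 = 7.3333
RMSE = √(22/3) = 2.708

2.708


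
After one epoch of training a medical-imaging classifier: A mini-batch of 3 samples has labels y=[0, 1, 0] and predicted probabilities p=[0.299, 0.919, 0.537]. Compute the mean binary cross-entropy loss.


L[0] = -ln(1-0.299) = -ln(0.701) = 0.3552
L[1] = -ln(0.919) = 0.0845
L[2] = -ln(1-0.537) = -ln(0.463) = 0.77
mean = (0.3552 + 0.0845 + 0.77)/3 = 0.4032

0.4032


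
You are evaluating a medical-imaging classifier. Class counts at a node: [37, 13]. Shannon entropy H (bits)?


Probabilities: [37/50, 13/50] ≈ [0.74, 0.26]
H = -((37/50)·log₂(37/50) + (13/50)·log₂(13/50))
  = 0.8267 bits

0.8267 bits


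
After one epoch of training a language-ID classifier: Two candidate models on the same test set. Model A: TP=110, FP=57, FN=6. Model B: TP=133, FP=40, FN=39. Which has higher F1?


Model A: P=110/167=0.6587, R=110/116=0.9483, F1=2PR/(P+R)=2TP/(2TP+FP+FN)=220/283=0.7774
Model B: P=133/173=0.7688, R=133/172=0.7733, F1=2PR/(P+R)=2TP/(2TP+FP+FN)=266/345=0.771
0.7774 > 0.771 → Model A

Model A


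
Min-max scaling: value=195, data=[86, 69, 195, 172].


min=69, max=195
(195-69)/(195-69) = 126/126 = 1.0

1.0


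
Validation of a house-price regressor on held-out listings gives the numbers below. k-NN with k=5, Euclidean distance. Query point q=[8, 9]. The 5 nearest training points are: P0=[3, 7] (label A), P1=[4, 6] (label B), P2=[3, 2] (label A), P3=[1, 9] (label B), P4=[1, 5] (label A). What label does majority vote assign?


d(q,P0) = 5.3852  (label A)
d(q,P1) = 5.0  (label B)
d(q,P2) = 8.6023  (label A)
d(q,P3) = 7.0  (label B)
d(q,P4) = 8.0623  (label A)
Votes: A=3, B=2
Majority → A

A


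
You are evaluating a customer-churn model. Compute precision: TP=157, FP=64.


Precision = TP/(TP+FP)
= 157/(157+64)
= 157/221 = 71.04%

71.04%


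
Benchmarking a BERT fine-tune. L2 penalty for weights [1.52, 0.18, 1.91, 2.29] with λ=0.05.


‖w‖₂² = (1.52)² + (0.18)² + (1.91)² + (2.29)²
     = 2.3104 + 0.0324 + 3.6481 + 5.2441
     = 11.235
λ·‖w‖₂² = 0.05·11.235 = 0.56175

0.56175


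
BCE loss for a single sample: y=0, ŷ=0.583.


BCE = -[y·ln(p) + (1-y)·ln(1-p)]
= -0 - 1·ln(1-0.583)
= -ln(0.417) = 0.8747

0.8747


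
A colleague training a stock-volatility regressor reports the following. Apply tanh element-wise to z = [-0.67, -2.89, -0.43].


tanh(-0.67) = -0.585
tanh(-2.89) = -0.9938
tanh(-0.43) = -0.4053
result = [-0.585, -0.9938, -0.4053]

[-0.585, -0.9938, -0.4053]


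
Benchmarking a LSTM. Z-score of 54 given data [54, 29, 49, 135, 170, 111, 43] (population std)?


μ = 84.4286, σ = 50.0795
z = (54 - 84.4286)/50.0795 = -0.6076

-0.6076


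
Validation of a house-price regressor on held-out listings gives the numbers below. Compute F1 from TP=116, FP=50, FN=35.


Precision = 116/166 = 0.6988
Recall = 116/151 = 0.7682
F1 = 2·P·R/(P+R) = 2·TP/(2·TP+FP+FN) = 232/(232+50+35) = 232/317 = 0.7319

0.7319


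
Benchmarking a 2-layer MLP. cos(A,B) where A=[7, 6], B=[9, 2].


A·B = 7·9 + 6·2 = 75
‖A‖ = √85 = 9.2195, ‖B‖ = √85 = 9.2195
cos = 75/(√85·√85) = 75/√7225 = 0.8824

0.8824


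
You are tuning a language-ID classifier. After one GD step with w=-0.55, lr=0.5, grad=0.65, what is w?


w_new = w - α·∇
= -0.55 - 0.5·0.65
= -0.55 - 0.325
= -0.875

-0.875


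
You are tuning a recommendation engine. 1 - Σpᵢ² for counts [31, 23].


Probabilities: [31/54, 23/54] ≈ [0.5741, 0.4259]
Σpᵢ² = (961 + 529)/54² = 1490/2916
Gini = 1 - Σpᵢ² = 1 - 1490/2916 = 0.489

0.489


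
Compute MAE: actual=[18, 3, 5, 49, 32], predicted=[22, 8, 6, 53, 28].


Absolute errors: |18-22|=4, |3-8|=5, |5-6|=1, |49-53|=4, |32-28|=4
Sum = 18
MAE = 18/5 = 18/5

18/5


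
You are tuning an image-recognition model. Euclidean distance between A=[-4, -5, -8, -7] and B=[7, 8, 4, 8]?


d = √((-4-7)² + (-5-8)² + (-8-4)² + (-7-8)²)
  = √(121 + 169 + 144 + 225)
  = √659 = 25.671

25.671


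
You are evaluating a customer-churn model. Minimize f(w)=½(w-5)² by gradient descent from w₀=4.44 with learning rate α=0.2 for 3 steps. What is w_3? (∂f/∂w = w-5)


step 1: grad = 4.44-5 = -0.56; w = 4.44 - 0.2·(-0.56) = 4.552
step 2: grad = 4.552-5 = -0.448; w = 4.552 - 0.2·(-0.448) = 4.6416
step 3: grad = 4.6416-5 = -0.3584; w = 4.6416 - 0.2·(-0.3584) = 4.71328

4.71328


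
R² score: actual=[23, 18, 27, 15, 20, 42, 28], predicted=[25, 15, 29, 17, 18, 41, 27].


ȳ = 24.7143
SS_res = Σ(y-ŷ)² = 27
SS_tot = Σ(y-ȳ)² = 479.43
R² = 1 - SS_res/SS_tot = 1 - 0.0563 = 0.9437

0.9437


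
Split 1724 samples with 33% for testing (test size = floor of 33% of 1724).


Test = ⌊1724·33/100⌋ = 568
Train = 1724 - 568 = 1156

Train: 1156, Test: 568


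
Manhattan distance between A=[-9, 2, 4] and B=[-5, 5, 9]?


d = |-9+ 5| + |2-5| + |4-9|
  = 4 + 3 + 5
  = 12

12


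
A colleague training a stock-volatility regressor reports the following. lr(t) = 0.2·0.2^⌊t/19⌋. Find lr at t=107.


n_drops = ⌊107/19⌋ = 5
lr = 0.2·0.2^5 = 0.2·0.00032 = 0.000064

0.000064


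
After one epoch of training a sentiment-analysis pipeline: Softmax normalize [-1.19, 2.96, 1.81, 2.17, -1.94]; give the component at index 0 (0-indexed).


Exponentials: e^-1.19=0.3042, e^2.96=19.298, e^1.81=6.1104, e^2.17=8.7583, e^-1.94=0.1437
Sum = 34.6146
Softmax = [0.0088, 0.5575, 0.1765, 0.253, 0.0042]
p[0] = 0.3042/34.6146 = 0.0088

0.0088


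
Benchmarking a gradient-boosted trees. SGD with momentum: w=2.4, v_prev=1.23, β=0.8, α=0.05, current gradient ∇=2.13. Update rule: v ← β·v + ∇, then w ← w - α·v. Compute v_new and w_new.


v_new = 0.8·1.23 + 2.13 = 0.984 + 2.13 = 3.114
w_new = 2.4 - 0.05·3.114 = 2.4 - 0.1557 = 2.2443

v_new=3.114, w_new=2.2443


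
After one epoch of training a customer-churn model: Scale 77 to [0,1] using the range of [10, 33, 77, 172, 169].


min=10, max=172
(77-10)/(172-10) = 67/162 = 0.4136

0.4136


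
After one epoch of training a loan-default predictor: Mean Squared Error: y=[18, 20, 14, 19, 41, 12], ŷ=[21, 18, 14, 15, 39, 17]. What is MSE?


Squared errors: (18-21)²=9, (20-18)²=4, (14-14)²=0, (19-15)²=16, (41-39)²=4, (12-17)²=25
Sum = 58
MSE = 58/6 = 29/3

29/3


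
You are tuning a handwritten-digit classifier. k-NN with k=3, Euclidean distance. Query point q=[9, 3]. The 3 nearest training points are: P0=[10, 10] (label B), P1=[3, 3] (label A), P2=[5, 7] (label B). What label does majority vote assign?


d(q,P0) = 7.0711  (label B)
d(q,P1) = 6.0  (label A)
d(q,P2) = 5.6569  (label B)
Votes: A=1, B=2
Majority → B

B


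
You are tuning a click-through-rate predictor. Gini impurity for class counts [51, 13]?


Probabilities: [51/64, 13/64] ≈ [0.7969, 0.2031]
Σpᵢ² = (2601 + 169)/64² = 2770/4096
Gini = 1 - Σpᵢ² = 1 - 2770/4096 = 0.3237

0.3237


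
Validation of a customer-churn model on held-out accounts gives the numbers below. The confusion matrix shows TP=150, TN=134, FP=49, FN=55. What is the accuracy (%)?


Accuracy = (TP+TN)/(TP+TN+FP+FN)
= (150+134)/(388)
= 284/388 = 73.2%

73.2%


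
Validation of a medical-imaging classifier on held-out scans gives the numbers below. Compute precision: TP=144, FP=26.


Precision = TP/(TP+FP)
= 144/(144+26)
= 144/170 = 84.71%

84.71%


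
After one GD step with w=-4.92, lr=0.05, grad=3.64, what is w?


w_new = w - α·∇
= -4.92 - 0.05·3.64
= -4.92 - 0.182
= -5.102

-5.102


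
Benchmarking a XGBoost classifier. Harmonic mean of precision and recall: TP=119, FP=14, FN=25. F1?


Precision = 119/133 = 0.8947
Recall = 119/144 = 0.8264
F1 = 2·P·R/(P+R) = 2·TP/(2·TP+FP+FN) = 238/(238+14+25) = 238/277 = 0.8592

0.8592


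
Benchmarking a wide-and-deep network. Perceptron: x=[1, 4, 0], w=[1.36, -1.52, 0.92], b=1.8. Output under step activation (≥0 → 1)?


z = (1)·(1.36) + (4)·(-1.52) + (0)·(0.92) + 1.8
  = -2.92
step(z) = 0 (z<0)

0


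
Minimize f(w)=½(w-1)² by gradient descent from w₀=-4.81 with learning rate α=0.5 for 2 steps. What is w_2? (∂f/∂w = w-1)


step 1: grad = -4.81-1 = -5.81; w = -4.81 - 0.5·(-5.81) = -1.905
step 2: grad = -1.905-1 = -2.905; w = -1.905 - 0.5·(-2.905) = -0.4525

-0.4525


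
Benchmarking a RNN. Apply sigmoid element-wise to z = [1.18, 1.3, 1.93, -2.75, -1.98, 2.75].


σ(1.18) = 1/(1+e^-1.18) = 0.7649
σ(1.3) = 1/(1+e^-1.3) = 0.7858
σ(1.93) = 1/(1+e^-1.93) = 0.8732
σ(-2.75) = 1/(1+e^2.75) = 0.0601
σ(-1.98) = 1/(1+e^1.98) = 0.1213
σ(2.75) = 1/(1+e^-2.75) = 0.9399
result = [0.7649, 0.7858, 0.8732, 0.0601, 0.1213, 0.9399]

[0.7649, 0.7858, 0.8732, 0.0601, 0.1213, 0.9399]


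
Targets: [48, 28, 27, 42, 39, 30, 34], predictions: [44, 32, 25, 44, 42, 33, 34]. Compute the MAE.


Absolute errors: |48-44|=4, |28-32|=4, |27-25|=2, |42-44|=2, |39-42|=3, |30-33|=3, |34-34|=0
Sum = 18
MAE = 18/7 = 18/7

18/7


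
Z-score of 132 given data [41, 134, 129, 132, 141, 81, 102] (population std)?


μ = 108.5714, σ = 33.8773
z = (132 - 108.5714)/33.8773 = 0.6916

0.6916


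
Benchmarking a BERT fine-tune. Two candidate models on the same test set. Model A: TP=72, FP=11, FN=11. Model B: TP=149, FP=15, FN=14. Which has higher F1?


Model A: P=72/83=0.8675, R=72/83=0.8675, F1=2PR/(P+R)=2TP/(2TP+FP+FN)=144/166=0.8675
Model B: P=149/164=0.9085, R=149/163=0.9141, F1=2PR/(P+R)=2TP/(2TP+FP+FN)=298/327=0.9113
0.8675 < 0.9113 → Model B

Model B


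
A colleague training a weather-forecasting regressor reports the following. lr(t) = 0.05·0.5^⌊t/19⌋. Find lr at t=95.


n_drops = ⌊95/19⌋ = 5
lr = 0.05·0.5^5 = 0.05·0.03125 = 0.0015625

0.0015625


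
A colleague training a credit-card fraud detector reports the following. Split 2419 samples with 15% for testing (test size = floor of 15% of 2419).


Test = ⌊2419·15/100⌋ = 362
Train = 2419 - 362 = 2057

Train: 2057, Test: 362


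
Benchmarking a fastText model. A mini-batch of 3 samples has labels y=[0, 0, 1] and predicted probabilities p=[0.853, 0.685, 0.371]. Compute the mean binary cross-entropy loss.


L[0] = -ln(1-0.853) = -ln(0.147) = 1.9173
L[1] = -ln(1-0.685) = -ln(0.315) = 1.1552
L[2] = -ln(0.371) = 0.9916
mean = (1.9173 + 1.1552 + 0.9916)/3 = 1.3547

1.3547


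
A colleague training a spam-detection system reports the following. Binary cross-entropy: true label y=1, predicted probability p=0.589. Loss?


BCE = -[y·ln(p) + (1-y)·ln(1-p)]
= -1·ln(0.589) - 0
= -ln(0.589) = 0.5293

0.5293


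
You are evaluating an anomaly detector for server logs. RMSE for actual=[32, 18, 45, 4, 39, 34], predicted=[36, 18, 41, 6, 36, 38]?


MSE = 61/6 = 10.1667
RMSE = √(61/6) = 3.1885

3.1885


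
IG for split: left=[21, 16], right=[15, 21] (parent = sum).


Parent = [36, 37], H_parent = 0.9999
H_left = 0.9868 (n=37), H_right = 0.9799 (n=36)
H_children = (37/73)·0.9868 + (36/73)·0.9799 = 0.9834
IG = 0.9999 - 0.9834 = 0.0165

0.0165


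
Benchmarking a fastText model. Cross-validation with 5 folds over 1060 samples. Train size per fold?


Fold size = 1060/5 = 212
Training per fold = 1060 - 212 = 848

848


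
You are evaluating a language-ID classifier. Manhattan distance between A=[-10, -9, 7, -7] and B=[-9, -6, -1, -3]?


d = |-10+ 9| + |-9+ 6| + |7+ 1| + |-7+ 3|
  = 1 + 3 + 8 + 4
  = 16

16


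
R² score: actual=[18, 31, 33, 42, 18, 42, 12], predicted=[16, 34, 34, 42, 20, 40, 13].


ȳ = 28
SS_res = Σ(y-ŷ)² = 23
SS_tot = Σ(y-ȳ)² = 882
R² = 1 - SS_res/SS_tot = 1 - 0.0261 = 0.9739

0.9739


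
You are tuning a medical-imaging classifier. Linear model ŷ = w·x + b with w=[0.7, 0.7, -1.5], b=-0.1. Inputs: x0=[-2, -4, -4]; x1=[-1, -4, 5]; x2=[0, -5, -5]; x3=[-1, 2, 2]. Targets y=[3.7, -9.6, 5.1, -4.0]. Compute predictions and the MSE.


ŷ0 = (0.7)·(-2) + (0.7)·(-4) + (-1.5)·(-4) - 0.1 = 1.7
ŷ1 = (0.7)·(-1) + (0.7)·(-4) + (-1.5)·(5) - 0.1 = -11.1
ŷ2 = (0.7)·(0) + (0.7)·(-5) + (-1.5)·(-5) - 0.1 = 3.9
ŷ3 = (0.7)·(-1) + (0.7)·(2) + (-1.5)·(2) - 0.1 = -2.4
errors² = [4.0, 2.25, 1.44, 2.56]
MSE = 10.2500/4 = 2.5625

2.5625


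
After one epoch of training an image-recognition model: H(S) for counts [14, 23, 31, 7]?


Probabilities: [14/75, 23/75, 31/75, 7/75] ≈ [0.1867, 0.3067, 0.4133, 0.0933]
H = -((14/75)·log₂(14/75) + (23/75)·log₂(23/75) + (31/75)·log₂(31/75) + (7/75)·log₂(7/75))
  = 1.8211 bits

1.8211 bits


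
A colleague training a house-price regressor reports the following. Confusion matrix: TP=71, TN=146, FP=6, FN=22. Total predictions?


Total = TP + TN + FP + FN
= 71 + 146 + 6 + 22
= 245
(Predicted positive: 77, predicted negative: 168)

245


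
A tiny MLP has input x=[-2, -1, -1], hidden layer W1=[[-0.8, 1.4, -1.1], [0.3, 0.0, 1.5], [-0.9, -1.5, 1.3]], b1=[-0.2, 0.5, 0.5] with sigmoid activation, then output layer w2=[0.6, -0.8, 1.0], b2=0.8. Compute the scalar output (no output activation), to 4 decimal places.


z1[0] = (-0.8)·(-2) + (1.4)·(-1) + (-1.1)·(-1) - 0.2 = 1.1
z1[1] = (0.3)·(-2) + (0.0)·(-1) + (1.5)·(-1) + 0.5 = -1.6
z1[2] = (-0.9)·(-2) + (-1.5)·(-1) + (1.3)·(-1) + 0.5 = 2.5
h = sigmoid(z1) = [0.7503, 0.168, 0.9241]
output = (0.6)·(0.7503) + (-0.8)·(0.168) + (1.0)·(0.9241) + 0.8 = 2.0399

2.0399


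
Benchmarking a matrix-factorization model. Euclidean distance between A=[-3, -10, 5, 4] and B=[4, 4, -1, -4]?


d = √((-3-4)² + (-10-4)² + (5+ 1)² + (4+ 4)²)
  = √(49 + 196 + 36 + 64)
  = √345 = 18.5742

18.5742


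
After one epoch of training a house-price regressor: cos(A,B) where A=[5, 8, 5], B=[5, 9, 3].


A·B = 5·5 + 8·9 + 5·3 = 112
‖A‖ = √114 = 10.6771, ‖B‖ = √115 = 10.7238
cos = 112/(√114·√115) = 112/√13110 = 0.9782

0.9782


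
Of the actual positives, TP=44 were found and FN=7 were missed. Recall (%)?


Recall = TP/(TP+FN)
= 44/(44+7)
= 44/51 = 86.27%

86.27%


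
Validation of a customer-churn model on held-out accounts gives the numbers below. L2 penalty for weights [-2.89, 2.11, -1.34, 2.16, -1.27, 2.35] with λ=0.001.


‖w‖₂² = (-2.89)² + (2.11)² + (-1.34)² + (2.16)² + (-1.27)² + (2.35)²
     = 8.3521 + 4.4521 + 1.7956 + 4.6656 + 1.6129 + 5.5225
     = 26.4008
λ·‖w‖₂² = 0.001·26.4008 = 0.026401

0.026401


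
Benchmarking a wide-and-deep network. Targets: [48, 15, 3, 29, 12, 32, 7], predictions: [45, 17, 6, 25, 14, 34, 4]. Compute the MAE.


Absolute errors: |48-45|=3, |15-17|=2, |3-6|=3, |29-25|=4, |12-14|=2, |32-34|=2, |7-4|=3
Sum = 19
MAE = 19/7 = 19/7

19/7


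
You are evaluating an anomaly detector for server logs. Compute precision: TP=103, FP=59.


Precision = TP/(TP+FP)
= 103/(103+59)
= 103/162 = 63.58%

63.58%


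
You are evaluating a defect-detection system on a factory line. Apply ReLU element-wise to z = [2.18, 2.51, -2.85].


ReLU(2.18) = max(0, 2.18) = 2.18
ReLU(2.51) = max(0, 2.51) = 2.51
ReLU(-2.85) = max(0, -2.85) = 0.0
result = [2.18, 2.51, 0.0]

[2.18, 2.51, 0.0]


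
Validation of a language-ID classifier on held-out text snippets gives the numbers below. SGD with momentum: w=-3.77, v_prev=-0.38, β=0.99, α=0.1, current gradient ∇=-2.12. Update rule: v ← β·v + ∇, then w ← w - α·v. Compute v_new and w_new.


v_new = 0.99·-0.38 - 2.12 = -0.3762 - 2.12 = -2.4962
w_new = -3.77 - 0.1·-2.4962 = -3.77 + 0.24962 = -3.52038

v_new=-2.4962, w_new=-3.52038


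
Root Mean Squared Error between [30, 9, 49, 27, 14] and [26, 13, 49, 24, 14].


MSE = 41/5 = 8.2
RMSE = √(41/5) = 2.8636

2.8636


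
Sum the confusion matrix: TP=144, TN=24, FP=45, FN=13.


Total = TP + TN + FP + FN
= 144 + 24 + 45 + 13
= 226
(Predicted positive: 189, predicted negative: 37)

226


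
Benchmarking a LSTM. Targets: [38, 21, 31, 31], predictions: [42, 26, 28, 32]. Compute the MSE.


Squared errors: (38-42)²=16, (21-26)²=25, (31-28)²=9, (31-32)²=1
Sum = 51
MSE = 51/4 = 51/4

51/4


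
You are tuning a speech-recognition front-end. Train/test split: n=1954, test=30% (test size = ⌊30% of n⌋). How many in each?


Test = ⌊1954·30/100⌋ = 586
Train = 1954 - 586 = 1368

Train: 1368, Test: 586


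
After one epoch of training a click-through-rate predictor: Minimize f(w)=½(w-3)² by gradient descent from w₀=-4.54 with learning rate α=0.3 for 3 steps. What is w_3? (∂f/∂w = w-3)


step 1: grad = -4.54-3 = -7.54; w = -4.54 - 0.3·(-7.54) = -2.278
step 2: grad = -2.278-3 = -5.278; w = -2.278 - 0.3·(-5.278) = -0.6946
step 3: grad = -0.6946-3 = -3.6946; w = -0.6946 - 0.3·(-3.6946) = 0.41378

0.41378


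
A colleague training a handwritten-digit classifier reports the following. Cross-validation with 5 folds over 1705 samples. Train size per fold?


Fold size = 1705/5 = 341
Training per fold = 1705 - 341 = 1364

1364


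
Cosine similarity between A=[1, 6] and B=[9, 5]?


A·B = 1·9 + 6·5 = 39
‖A‖ = √37 = 6.0828, ‖B‖ = √106 = 10.2956
cos = 39/(√37·√106) = 39/√3922 = 0.6227

0.6227


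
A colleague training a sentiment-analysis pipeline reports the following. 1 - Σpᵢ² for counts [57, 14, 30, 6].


Probabilities: [57/107, 14/107, 30/107, 6/107] ≈ [0.5327, 0.1308, 0.2804, 0.0561]
Σpᵢ² = (3249 + 196 + 900 + 36)/107² = 4381/11449
Gini = 1 - Σpᵢ² = 1 - 4381/11449 = 0.6173

0.6173


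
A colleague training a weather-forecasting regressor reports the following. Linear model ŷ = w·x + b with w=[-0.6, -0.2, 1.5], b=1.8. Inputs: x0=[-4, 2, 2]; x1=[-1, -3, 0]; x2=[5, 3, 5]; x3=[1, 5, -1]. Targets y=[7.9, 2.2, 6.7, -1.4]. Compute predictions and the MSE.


ŷ0 = (-0.6)·(-4) + (-0.2)·(2) + (1.5)·(2) + 1.8 = 6.8
ŷ1 = (-0.6)·(-1) + (-0.2)·(-3) + (1.5)·(0) + 1.8 = 3.0
ŷ2 = (-0.6)·(5) + (-0.2)·(3) + (1.5)·(5) + 1.8 = 5.7
ŷ3 = (-0.6)·(1) + (-0.2)·(5) + (1.5)·(-1) + 1.8 = -1.3
errors² = [1.21, 0.64, 1.0, 0.01]
MSE = 2.8600/4 = 0.715

0.715


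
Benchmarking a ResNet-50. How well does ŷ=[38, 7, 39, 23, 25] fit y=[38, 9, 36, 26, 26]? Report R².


ȳ = 27
SS_res = Σ(y-ŷ)² = 23
SS_tot = Σ(y-ȳ)² = 528
R² = 1 - SS_res/SS_tot = 1 - 0.0436 = 0.9564

0.9564


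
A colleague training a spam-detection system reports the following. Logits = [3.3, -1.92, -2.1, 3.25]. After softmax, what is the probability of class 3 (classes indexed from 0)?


Exponentials: e^3.3=27.1126, e^-1.92=0.1466, e^-2.1=0.1225, e^3.25=25.7903
Sum = 53.172
Softmax = [0.5099, 0.0028, 0.0023, 0.485]
p[3] = 25.7903/53.172 = 0.485

0.485


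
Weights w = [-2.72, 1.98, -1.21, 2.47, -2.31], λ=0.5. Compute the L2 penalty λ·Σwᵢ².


‖w‖₂² = (-2.72)² + (1.98)² + (-1.21)² + (2.47)² + (-2.31)²
     = 7.3984 + 3.9204 + 1.4641 + 6.1009 + 5.3361
     = 24.2199
λ·‖w‖₂² = 0.5·24.2199 = 12.10995

12.10995


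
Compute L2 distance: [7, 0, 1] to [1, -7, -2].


d = √((7-1)² + (0+ 7)² + (1+ 2)²)
  = √(36 + 49 + 9)
  = √94 = 9.6954

9.6954


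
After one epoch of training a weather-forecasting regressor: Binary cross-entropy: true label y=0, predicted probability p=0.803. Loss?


BCE = -[y·ln(p) + (1-y)·ln(1-p)]
= -0 - 1·ln(1-0.803)
= -ln(0.197) = 1.6246

1.6246


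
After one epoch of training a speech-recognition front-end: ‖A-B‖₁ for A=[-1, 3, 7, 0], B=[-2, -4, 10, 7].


d = |-1+ 2| + |3+ 4| + |7-10| + |0-7|
  = 1 + 7 + 3 + 7
  = 18

18


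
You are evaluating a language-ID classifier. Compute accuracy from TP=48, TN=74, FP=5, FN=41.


Accuracy = (TP+TN)/(TP+TN+FP+FN)
= (48+74)/(168)
= 122/168 = 72.62%

72.62%


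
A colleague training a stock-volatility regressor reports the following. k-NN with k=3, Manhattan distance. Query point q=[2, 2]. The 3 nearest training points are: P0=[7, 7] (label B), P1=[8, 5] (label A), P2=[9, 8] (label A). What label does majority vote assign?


d(q,P0) = 10  (label B)
d(q,P1) = 9  (label A)
d(q,P2) = 13  (label A)
Votes: A=2, B=1
Majority → A

A


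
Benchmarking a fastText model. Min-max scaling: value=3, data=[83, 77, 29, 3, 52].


min=3, max=83
(3-3)/(83-3) = 0/80 = 0.0

0.0


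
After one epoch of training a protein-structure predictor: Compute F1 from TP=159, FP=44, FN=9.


Precision = 159/203 = 0.7833
Recall = 159/168 = 0.9464
F1 = 2·P·R/(P+R) = 2·TP/(2·TP+FP+FN) = 318/(318+44+9) = 318/371 = 0.8571

0.8571


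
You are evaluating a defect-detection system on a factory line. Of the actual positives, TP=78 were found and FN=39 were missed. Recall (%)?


Recall = TP/(TP+FN)
= 78/(78+39)
= 78/117 = 66.67%

66.67%


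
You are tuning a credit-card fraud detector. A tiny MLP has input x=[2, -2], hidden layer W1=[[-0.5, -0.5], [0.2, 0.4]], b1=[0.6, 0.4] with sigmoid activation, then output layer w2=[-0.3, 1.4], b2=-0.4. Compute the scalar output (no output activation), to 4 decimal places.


z1[0] = (-0.5)·(2) + (-0.5)·(-2) + 0.6 = 0.6
z1[1] = (0.2)·(2) + (0.4)·(-2) + 0.4 = 0.0
h = sigmoid(z1) = [0.6457, 0.5]
output = (-0.3)·(0.6457) + (1.4)·(0.5) - 0.4 = 0.1063

0.1063


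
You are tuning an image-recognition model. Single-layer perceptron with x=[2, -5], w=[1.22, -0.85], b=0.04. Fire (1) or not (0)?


z = (2)·(1.22) + (-5)·(-0.85) + 0.04
  = 6.73
step(z) = 1 (z≥0)

1


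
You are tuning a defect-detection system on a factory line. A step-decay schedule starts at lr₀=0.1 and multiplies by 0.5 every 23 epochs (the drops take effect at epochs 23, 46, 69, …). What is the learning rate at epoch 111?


n_drops = ⌊111/23⌋ = 4
lr = 0.1·0.5^4 = 0.1·0.0625 = 0.00625

0.00625


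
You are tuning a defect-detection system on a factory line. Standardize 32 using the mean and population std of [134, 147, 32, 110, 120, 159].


μ = 117, σ = 41.3038
z = (32 - 117)/41.3038 = -2.0579

-2.0579


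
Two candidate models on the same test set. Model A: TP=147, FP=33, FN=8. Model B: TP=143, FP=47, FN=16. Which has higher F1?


Model A: P=147/180=0.8167, R=147/155=0.9484, F1=2PR/(P+R)=2TP/(2TP+FP+FN)=294/335=0.8776
Model B: P=143/190=0.7526, R=143/159=0.8994, F1=2PR/(P+R)=2TP/(2TP+FP+FN)=286/349=0.8195
0.8776 > 0.8195 → Model A

Model A


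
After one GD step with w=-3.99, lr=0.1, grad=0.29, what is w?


w_new = w - α·∇
= -3.99 - 0.1·0.29
= -3.99 - 0.029
= -4.019

-4.019


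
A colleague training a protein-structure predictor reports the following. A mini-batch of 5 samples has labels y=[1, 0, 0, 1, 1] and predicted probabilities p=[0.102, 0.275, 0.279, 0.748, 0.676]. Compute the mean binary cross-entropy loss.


L[0] = -ln(0.102) = 2.2828
L[1] = -ln(1-0.275) = -ln(0.725) = 0.3216
L[2] = -ln(1-0.279) = -ln(0.721) = 0.3271
L[3] = -ln(0.748) = 0.2904
L[4] = -ln(0.676) = 0.3916
mean = (2.2828 + 0.3216 + 0.3271 + 0.2904 + 0.3916)/5 = 0.7227

0.7227


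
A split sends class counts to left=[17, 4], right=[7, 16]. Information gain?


Parent = [24, 20], H_parent = 0.994
H_left = 0.7025 (n=21), H_right = 0.8865 (n=23)
H_children = (21/44)·0.7025 + (23/44)·0.8865 = 0.7987
IG = 0.994 - 0.7987 = 0.1953

0.1953


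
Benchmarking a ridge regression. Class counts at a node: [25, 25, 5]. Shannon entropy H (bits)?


Probabilities: [25/55, 25/55, 5/55] ≈ [0.4545, 0.4545, 0.0909]
H = -((25/55)·log₂(25/55) + (25/55)·log₂(25/55) + (5/55)·log₂(5/55))
  = 1.3486 bits

1.3486 bits


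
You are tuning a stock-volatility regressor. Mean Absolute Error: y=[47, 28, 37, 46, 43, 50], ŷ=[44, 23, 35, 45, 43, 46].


Absolute errors: |47-44|=3, |28-23|=5, |37-35|=2, |46-45|=1, |43-43|=0, |50-46|=4
Sum = 15
MAE = 15/6 = 5/2

5/2


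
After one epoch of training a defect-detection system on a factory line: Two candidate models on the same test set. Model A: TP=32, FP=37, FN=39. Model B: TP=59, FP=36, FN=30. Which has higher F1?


Model A: P=32/69=0.4638, R=32/71=0.4507, F1=2PR/(P+R)=2TP/(2TP+FP+FN)=64/140=0.4571
Model B: P=59/95=0.6211, R=59/89=0.6629, F1=2PR/(P+R)=2TP/(2TP+FP+FN)=118/184=0.6413
0.4571 < 0.6413 → Model B

Model B


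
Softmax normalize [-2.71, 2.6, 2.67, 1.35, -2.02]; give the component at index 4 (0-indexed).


Exponentials: e^-2.71=0.0665, e^2.6=13.4637, e^2.67=14.44, e^1.35=3.8574, e^-2.02=0.1327
Sum = 31.9603
Softmax = [0.0021, 0.4213, 0.4518, 0.1207, 0.0042]
p[4] = 0.1327/31.9603 = 0.0042

0.0042


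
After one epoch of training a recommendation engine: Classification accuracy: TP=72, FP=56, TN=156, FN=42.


Accuracy = (TP+TN)/(TP+TN+FP+FN)
= (72+156)/(326)
= 228/326 = 69.94%

69.94%


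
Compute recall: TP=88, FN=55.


Recall = TP/(TP+FN)
= 88/(88+55)
= 88/143 = 61.54%

61.54%


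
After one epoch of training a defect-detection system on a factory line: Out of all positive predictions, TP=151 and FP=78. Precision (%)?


Precision = TP/(TP+FP)
= 151/(151+78)
= 151/229 = 65.94%

65.94%


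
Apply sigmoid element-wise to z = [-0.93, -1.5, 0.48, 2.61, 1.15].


σ(-0.93) = 1/(1+e^0.93) = 0.2829
σ(-1.5) = 1/(1+e^1.5) = 0.1824
σ(0.48) = 1/(1+e^-0.48) = 0.6177
σ(2.61) = 1/(1+e^-2.61) = 0.9315
σ(1.15) = 1/(1+e^-1.15) = 0.7595
result = [0.2829, 0.1824, 0.6177, 0.9315, 0.7595]

[0.2829, 0.1824, 0.6177, 0.9315, 0.7595]


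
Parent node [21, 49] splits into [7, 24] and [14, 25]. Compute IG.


Parent = [21, 49], H_parent = 0.8813
H_left = 0.7706 (n=31), H_right = 0.9418 (n=39)
H_children = (31/70)·0.7706 + (39/70)·0.9418 = 0.866
IG = 0.8813 - 0.866 = 0.0153

0.0153


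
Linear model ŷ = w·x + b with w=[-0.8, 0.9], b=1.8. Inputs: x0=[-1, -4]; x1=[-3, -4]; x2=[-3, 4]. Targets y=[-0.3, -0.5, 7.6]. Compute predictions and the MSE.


ŷ0 = (-0.8)·(-1) + (0.9)·(-4) + 1.8 = -1.0
ŷ1 = (-0.8)·(-3) + (0.9)·(-4) + 1.8 = 0.6
ŷ2 = (-0.8)·(-3) + (0.9)·(4) + 1.8 = 7.8
errors² = [0.49, 1.21, 0.04]
MSE = 1.7400/3 = 0.58

0.58


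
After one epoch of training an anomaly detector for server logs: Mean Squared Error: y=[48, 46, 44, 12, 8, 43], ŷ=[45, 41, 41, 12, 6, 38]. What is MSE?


Squared errors: (48-45)²=9, (46-41)²=25, (44-41)²=9, (12-12)²=0, (8-6)²=4, (43-38)²=25
Sum = 72
MSE = 72/6 = 12

12


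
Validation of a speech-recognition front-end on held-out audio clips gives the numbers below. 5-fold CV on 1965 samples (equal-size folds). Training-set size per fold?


Fold size = 1965/5 = 393
Training per fold = 1965 - 393 = 1572

1572


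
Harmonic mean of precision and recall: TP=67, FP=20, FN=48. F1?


Precision = 67/87 = 0.7701
Recall = 67/115 = 0.5826
F1 = 2·P·R/(P+R) = 2·TP/(2·TP+FP+FN) = 134/(134+20+48) = 134/202 = 0.6634

0.6634


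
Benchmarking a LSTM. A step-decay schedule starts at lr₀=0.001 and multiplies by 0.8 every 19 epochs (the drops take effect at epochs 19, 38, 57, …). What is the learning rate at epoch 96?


n_drops = ⌊96/19⌋ = 5
lr = 0.001·0.8^5 = 0.001·0.32768 = 0.00032768

0.00032768


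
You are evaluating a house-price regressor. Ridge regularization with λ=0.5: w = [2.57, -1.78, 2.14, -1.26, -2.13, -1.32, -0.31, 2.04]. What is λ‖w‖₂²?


‖w‖₂² = (2.57)² + (-1.78)² + (2.14)² + (-1.26)² + (-2.13)² + (-1.32)² + (-0.31)² + (2.04)²
     = 6.6049 + 3.1684 + 4.5796 + 1.5876 + 4.5369 + 1.7424 + 0.0961 + 4.1616
     = 26.4775
λ·‖w‖₂² = 0.5·26.4775 = 13.23875

13.23875
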